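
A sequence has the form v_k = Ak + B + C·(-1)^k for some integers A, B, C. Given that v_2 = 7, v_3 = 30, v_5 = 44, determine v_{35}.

At k = 2, 3, 5: 2A + B + C = 7; 3A + B - C = 30; 5A + B - C = 44.
Subtracting the first from the second: A - 2C = 23.
Subtracting the second from the third: 2A = 14.
Solving: C = -8, A = 7, then B = 1.
Therefore v_{35} = 245 + 1 + (-8)·(-1) = 254.

254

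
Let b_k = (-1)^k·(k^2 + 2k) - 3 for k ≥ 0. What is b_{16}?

285

(-1)^16 = 1; k^2 + 2k at k=16 is 288; so b_{16} = 285.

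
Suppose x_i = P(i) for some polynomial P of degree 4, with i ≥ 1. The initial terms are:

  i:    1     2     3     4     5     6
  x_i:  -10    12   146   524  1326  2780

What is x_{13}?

1st diffs: 22, 134, 378, 802, 1454.
2nd diffs: 112, 244, 424, 652.
3rd diffs: 132, 180, 228.
4th diffs: 48, 48 (constant).
Newton forward-difference form: x_i = -10 + 22·C(i-1,1) + 112·C(i-1,2) + 132·C(i-1,3) + 48·C(i-1,4).
At i = 13: i-1 = 12, so x_{13} = -10 + 264 + 7392 + 29040 + 23760 = 60446.

60446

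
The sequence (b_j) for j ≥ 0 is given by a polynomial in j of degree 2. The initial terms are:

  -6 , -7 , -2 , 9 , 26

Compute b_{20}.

1st diffs: -1, 5, 11, 17.
2nd diffs: 6, 6, 6 (constant).
Newton forward-difference form: b_j = -6 + (-1)·C(j,1) + 6·C(j,2).
At j = 20: j = 20, so b_{20} = -6 - 20 + 1140 = 1114.

1114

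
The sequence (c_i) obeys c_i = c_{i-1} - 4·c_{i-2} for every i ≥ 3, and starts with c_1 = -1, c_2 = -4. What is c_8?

80

Compute successive terms:
c_3 = 0  c_4 = 16  c_5 = 16  c_6 = -48  c_7 = -112  c_8 = 80.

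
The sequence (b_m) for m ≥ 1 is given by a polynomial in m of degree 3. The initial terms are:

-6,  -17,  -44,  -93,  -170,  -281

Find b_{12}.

1st diffs: -11, -27, -49, -77, -111.
2nd diffs: -16, -22, -28, -34.
3rd diffs: -6, -6, -6 (constant).
Newton forward-difference form: b_m = -6 + (-11)·C(m-1,1) + (-16)·C(m-1,2) + (-6)·C(m-1,3).
At m = 12: m-1 = 11, so b_{12} = -6 - 121 - 880 - 990 = -1997.

-1997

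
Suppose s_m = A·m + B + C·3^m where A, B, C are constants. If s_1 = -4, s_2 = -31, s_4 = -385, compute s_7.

-10906

The three given values yield: A + B + 3C = -4; 2A + B + 9C = -31; 4A + B + 81C = -385.
Subtracting the first from the second: A + 6C = -27.
Subtracting the second from the third: 2A + 72C = -354.
Solving: C = -5, A = 3, then B = 8.
Therefore s_7 = 21 + 8 + (-5)·2187 = -10906.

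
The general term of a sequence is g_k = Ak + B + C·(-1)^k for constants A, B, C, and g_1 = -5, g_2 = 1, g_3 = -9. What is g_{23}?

-49

Plug in k = 1, 2, 3: A + B - C = -5; 2A + B + C = 1; 3A + B - C = -9.
Subtracting the first from the second: A + 2C = 6.
Subtracting the second from the third: A - 2C = -10.
Solving: C = 4, A = -2, then B = 1.
So g_k = -2·k + 1 + 4·(-1)^k; at k=23 this is -49.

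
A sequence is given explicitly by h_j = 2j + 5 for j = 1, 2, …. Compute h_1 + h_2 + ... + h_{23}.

Over j = 1..23: Σj = 276.
Total = (2)·276 + (5)·23 = 667.

667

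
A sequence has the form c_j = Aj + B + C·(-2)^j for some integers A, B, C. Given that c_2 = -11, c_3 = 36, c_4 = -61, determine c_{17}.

524278

Write the equations: 2A + B + 4C = -11; 3A + B - 8C = 36; 4A + B + 16C = -61.
Subtracting the first from the second: A - 12C = 47.
Subtracting the second from the third: A + 24C = -97.
Solving: C = -4, A = -1, then B = 7.
So c_j = -1·j + 7 + (-4)·(-2)^j; at j=17 this is 524278.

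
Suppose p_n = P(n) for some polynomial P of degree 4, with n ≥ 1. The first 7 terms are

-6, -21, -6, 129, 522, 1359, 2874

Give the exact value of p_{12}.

32169

1st diffs: -15, 15, 135, 393, 837, 1515.
2nd diffs: 30, 120, 258, 444, 678.
3rd diffs: 90, 138, 186, 234.
4th diffs: 48, 48, 48 (constant).
Newton forward-difference form: p_n = -6 + (-15)·C(n-1,1) + 30·C(n-1,2) + 90·C(n-1,3) + 48·C(n-1,4).
At n = 12: n-1 = 11, so p_{12} = -6 - 165 + 1650 + 14850 + 15840 = 32169.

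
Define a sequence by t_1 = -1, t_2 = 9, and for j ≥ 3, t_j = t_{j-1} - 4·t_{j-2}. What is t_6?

Compute successive terms:
t_3 = 13  t_4 = -23  t_5 = -75  t_6 = 17.

17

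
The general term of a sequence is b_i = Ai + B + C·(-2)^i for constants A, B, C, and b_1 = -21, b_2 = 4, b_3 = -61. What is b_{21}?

-10485871

Write the equations: A + B - 2C = -21; 2A + B + 4C = 4; 3A + B - 8C = -61.
Subtracting the first from the second: A + 6C = 25.
Subtracting the second from the third: A - 12C = -65.
Solving: C = 5, A = -5, then B = -6.
Therefore b_{21} = -105 + (-6) + 5·(-2097152) = -10485871.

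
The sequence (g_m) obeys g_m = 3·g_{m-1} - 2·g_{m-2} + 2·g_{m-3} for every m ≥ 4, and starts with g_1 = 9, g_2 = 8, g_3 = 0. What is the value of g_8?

358

Compute successive terms:
g_4 = 2, g_5 = 22, g_6 = 62, g_7 = 146, g_8 = 358.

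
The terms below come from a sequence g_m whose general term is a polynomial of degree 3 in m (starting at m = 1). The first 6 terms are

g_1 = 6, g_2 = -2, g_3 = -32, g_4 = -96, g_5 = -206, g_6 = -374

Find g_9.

1st diffs: -8, -30, -64, -110, -168.
2nd diffs: -22, -34, -46, -58.
3rd diffs: -12, -12, -12 (constant).
Newton forward-difference form: g_m = 6 + (-8)·C(m-1,1) + (-22)·C(m-1,2) + (-12)·C(m-1,3).
At m = 9: m-1 = 8, so g_9 = 6 - 64 - 616 - 672 = -1346.

-1346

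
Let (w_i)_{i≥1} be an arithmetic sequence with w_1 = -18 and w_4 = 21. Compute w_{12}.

125

Common difference d = (21 - (-18)) / (4 - 1) = 13.
w_i = -18 + (i - 1)·13.
w_{12} = -18 + 11·13 = 125.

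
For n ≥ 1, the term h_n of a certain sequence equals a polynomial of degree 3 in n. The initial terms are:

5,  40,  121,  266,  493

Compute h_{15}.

1st diffs: 35, 81, 145, 227.
2nd diffs: 46, 64, 82.
3rd diffs: 18, 18 (constant).
Newton forward-difference form: h_n = 5 + 35·C(n-1,1) + 46·C(n-1,2) + 18·C(n-1,3).
At n = 15: n-1 = 14, so h_{15} = 5 + 490 + 4186 + 6552 = 11233.

11233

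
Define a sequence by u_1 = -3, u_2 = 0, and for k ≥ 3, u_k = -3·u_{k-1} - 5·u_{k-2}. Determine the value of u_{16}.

539955

Step forward from the initial values:
u_3 = 15, u_4 = -45, u_5 = 60, …, u_{13} = 14685, u_{14} = 79920, u_{15} = -313185, u_{16} = 539955.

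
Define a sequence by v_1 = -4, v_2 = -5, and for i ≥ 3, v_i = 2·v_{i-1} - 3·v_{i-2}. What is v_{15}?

v_3 = 2  v_4 = 19  v_5 = 32  …  v_{12} = 1051  v_{13} = -856  v_{14} = -4865  v_{15} = -7162.

-7162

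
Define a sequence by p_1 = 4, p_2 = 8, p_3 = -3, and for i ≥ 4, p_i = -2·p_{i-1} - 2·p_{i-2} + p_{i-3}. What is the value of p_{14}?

-2648

Compute successive terms:
p_4 = -6; p_5 = 26; p_6 = -43; …; p_{11} = -198; p_{12} = -491; p_{13} = 1716; p_{14} = -2648.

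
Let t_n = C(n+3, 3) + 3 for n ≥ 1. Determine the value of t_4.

38

C(7, 3) = 35, so t_4 = 38.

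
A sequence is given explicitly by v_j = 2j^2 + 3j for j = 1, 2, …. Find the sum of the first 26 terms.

Over j = 1..26: Σj = 351, Σj² = 6201.
Total = (2)·6201 + (3)·351 = 13455.

13455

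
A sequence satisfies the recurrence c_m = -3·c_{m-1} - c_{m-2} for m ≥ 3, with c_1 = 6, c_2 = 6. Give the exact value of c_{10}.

Applying the relation repeatedly:
c_3 = -24; c_4 = 66; c_5 = -174; c_6 = 456; c_7 = -1194; c_8 = 3126; c_9 = -8184; c_{10} = 21426.

21426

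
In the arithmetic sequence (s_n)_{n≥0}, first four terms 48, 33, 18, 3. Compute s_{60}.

Common difference d = -15.
s_n = 48 + (n - 0)·(-15).
s_{60} = 48 + 60·(-15) = -852.

-852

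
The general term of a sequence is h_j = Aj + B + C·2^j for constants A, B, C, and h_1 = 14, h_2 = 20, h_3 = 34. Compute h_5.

126

At j = 1, 2, 3: A + B + 2C = 14; 2A + B + 4C = 20; 3A + B + 8C = 34.
Subtracting the first from the second: A + 2C = 6.
Subtracting the second from the third: A + 4C = 14.
Solving: C = 4, A = -2, then B = 8.
So h_j = -2·j + 8 + 4·2^j; at j=5 this is 126.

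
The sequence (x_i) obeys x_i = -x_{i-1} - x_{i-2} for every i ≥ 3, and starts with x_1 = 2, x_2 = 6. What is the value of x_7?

2

x_3 = -8, x_4 = 2, x_5 = 6, x_6 = -8, x_7 = 2.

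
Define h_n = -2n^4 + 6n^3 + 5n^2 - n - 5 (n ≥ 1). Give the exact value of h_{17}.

h_{17} = -2·17^4 + 6·17^3 + 5·17^2 - 1·17 - 5 = -136141.

-136141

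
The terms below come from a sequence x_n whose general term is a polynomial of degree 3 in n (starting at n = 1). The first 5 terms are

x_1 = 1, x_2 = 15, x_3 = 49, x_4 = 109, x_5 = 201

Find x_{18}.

7039

1st diffs: 14, 34, 60, 92.
2nd diffs: 20, 26, 32.
3rd diffs: 6, 6 (constant).
So x_n = n^3 + 4n^2 - 5n + 1.
Evaluating at n = 18 gives x_{18} = 7039.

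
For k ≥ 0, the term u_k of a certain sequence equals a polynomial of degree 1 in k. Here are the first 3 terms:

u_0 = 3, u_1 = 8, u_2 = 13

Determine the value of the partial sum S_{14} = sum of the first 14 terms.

1st diffs: 5, 5 (constant).
So u_k = 5k + 3.
Continuing: …, 18, 23, 28, 33, …, u_{13} = 68.
Summing k = 0..13 (14 terms) gives 497.

497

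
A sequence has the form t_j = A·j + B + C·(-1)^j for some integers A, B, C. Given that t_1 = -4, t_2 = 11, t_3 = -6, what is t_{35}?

-38

The three given values yield: A + B - C = -4; 2A + B + C = 11; 3A + B - C = -6.
Subtracting the first from the second: A + 2C = 15.
Subtracting the second from the third: A - 2C = -17.
Solving: C = 8, A = -1, then B = 5.
Hence t_{35} = -1·35 + 5 + 8·(-1) = -38.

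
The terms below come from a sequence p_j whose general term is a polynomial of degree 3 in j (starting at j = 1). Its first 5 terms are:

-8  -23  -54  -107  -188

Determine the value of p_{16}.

-4643

1st diffs: -15, -31, -53, -81.
2nd diffs: -16, -22, -28.
3rd diffs: -6, -6 (constant).
Newton forward-difference form: p_j = -8 + (-15)·C(j-1,1) + (-16)·C(j-1,2) + (-6)·C(j-1,3).
At j = 16: j-1 = 15, so p_{16} = -8 - 225 - 1680 - 2730 = -4643.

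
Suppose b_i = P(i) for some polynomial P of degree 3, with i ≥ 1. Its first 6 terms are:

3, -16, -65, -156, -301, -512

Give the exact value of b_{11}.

-2977

1st diffs: -19, -49, -91, -145, -211.
2nd diffs: -30, -42, -54, -66.
3rd diffs: -12, -12, -12 (constant).
Newton forward-difference form: b_i = 3 + (-19)·C(i-1,1) + (-30)·C(i-1,2) + (-12)·C(i-1,3).
At i = 11: i-1 = 10, so b_{11} = 3 - 190 - 1350 - 1440 = -2977.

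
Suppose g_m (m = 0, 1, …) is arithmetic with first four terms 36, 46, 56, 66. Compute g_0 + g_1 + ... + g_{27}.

Common difference d = 10.
g_m = 36 + (m - 0)·10.
g_{27} = 306; S = 28·(36 + 306)/2 = 4788.

4788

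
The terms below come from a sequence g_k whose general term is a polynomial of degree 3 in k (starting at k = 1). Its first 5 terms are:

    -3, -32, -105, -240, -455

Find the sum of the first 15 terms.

1st diffs: -29, -73, -135, -215.
2nd diffs: -44, -62, -80.
3rd diffs: -18, -18 (constant).
Newton forward-difference form: g_k = -3 + (-29)·C(k-1,1) + (-44)·C(k-1,2) + (-18)·C(k-1,3).
Continuing: …, -768, -1197, -1760, -2475, …, g_{15} = -10965.
Summing k = 1..15 (15 terms) gives -47680.

-47680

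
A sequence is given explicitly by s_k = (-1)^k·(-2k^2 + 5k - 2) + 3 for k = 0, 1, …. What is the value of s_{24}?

(-1)^24 = 1; -2k^2 + 5k - 2 at k=24 is -1034; so s_{24} = -1031.

-1031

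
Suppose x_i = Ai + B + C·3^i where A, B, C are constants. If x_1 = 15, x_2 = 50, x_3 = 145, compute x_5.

Write the equations: A + B + 3C = 15; 2A + B + 9C = 50; 3A + B + 27C = 145.
Subtracting the first from the second: A + 6C = 35.
Subtracting the second from the third: A + 18C = 95.
Solving: C = 5, A = 5, then B = -5.
Therefore x_5 = 25 + (-5) + 5·243 = 1235.

1235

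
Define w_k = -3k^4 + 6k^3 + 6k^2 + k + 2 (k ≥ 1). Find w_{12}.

w_{12} = -3·12^4 + 6·12^3 + 6·12^2 + 1·12 + 2 = -50962.

-50962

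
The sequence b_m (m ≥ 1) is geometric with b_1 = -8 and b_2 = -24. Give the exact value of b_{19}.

Common ratio r = 3.
b_m = (-8)·3^(m-1).
b_{19} = (-8)·3^18 = -3099363912.

-3099363912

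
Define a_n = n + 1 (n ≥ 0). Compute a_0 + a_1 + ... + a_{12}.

91

Over n = 0..12: Σn = 78.
Total = (1)·78 + (1)·13 = 91.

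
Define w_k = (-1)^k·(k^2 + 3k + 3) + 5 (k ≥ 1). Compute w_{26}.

762

(-1)^26 = 1; k^2 + 3k + 3 at k=26 is 757; so w_{26} = 762.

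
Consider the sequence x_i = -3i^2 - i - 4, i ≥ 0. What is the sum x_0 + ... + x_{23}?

Over i = 0..23: Σi = 276, Σi² = 4324.
Total = (-3)·4324 + (-1)·276 + (-4)·24 = -13344.

-13344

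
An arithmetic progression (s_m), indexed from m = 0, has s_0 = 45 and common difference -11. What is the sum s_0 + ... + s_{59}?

-16770

s_m = 45 + (m - 0)·(-11).
s_{59} = -604; S = 60·(45 + (-604))/2 = -16770.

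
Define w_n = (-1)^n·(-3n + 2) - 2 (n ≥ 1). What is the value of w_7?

(-1)^7 = -1; -3n + 2 at n=7 is -19; so w_7 = 17.

17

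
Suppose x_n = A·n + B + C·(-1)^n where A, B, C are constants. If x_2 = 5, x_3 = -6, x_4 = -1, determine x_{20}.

The three given values yield: 2A + B + C = 5; 3A + B - C = -6; 4A + B + C = -1.
Subtracting the first from the second: A - 2C = -11.
Subtracting the second from the third: A + 2C = 5.
Solving: C = 4, A = -3, then B = 7.
Therefore x_{20} = -60 + 7 + 4·1 = -49.

-49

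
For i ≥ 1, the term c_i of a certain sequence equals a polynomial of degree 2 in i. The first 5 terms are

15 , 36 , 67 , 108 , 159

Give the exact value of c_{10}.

1st diffs: 21, 31, 41, 51.
2nd diffs: 10, 10, 10 (constant).
Newton forward-difference form: c_i = 15 + 21·C(i-1,1) + 10·C(i-1,2).
At i = 10: i-1 = 9, so c_{10} = 15 + 189 + 360 = 564.

564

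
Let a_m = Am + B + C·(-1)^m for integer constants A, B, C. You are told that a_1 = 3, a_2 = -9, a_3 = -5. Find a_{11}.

Plug in m = 1, 2, 3: A + B - C = 3; 2A + B + C = -9; 3A + B - C = -5.
Subtracting the first from the second: A + 2C = -12.
Subtracting the second from the third: A - 2C = 4.
Solving: C = -4, A = -4, then B = 3.
Hence a_{11} = -4·11 + 3 + (-4)·(-1) = -37.

-37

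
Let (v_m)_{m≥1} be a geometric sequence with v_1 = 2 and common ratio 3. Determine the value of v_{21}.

v_m = 2·3^(m-1).
v_{21} = 2·3^20 = 6973568802.

6973568802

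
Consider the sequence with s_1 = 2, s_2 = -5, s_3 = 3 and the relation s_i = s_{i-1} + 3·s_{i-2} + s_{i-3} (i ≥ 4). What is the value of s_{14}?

-31785

s_4 = -10  s_5 = -6  s_6 = -33  …  s_{11} = -2253  s_{12} = -5458  s_{13} = -13158  s_{14} = -31785.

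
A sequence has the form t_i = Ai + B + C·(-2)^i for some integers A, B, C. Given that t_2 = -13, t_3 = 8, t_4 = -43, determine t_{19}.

1048520

Write the equations: 2A + B + 4C = -13; 3A + B - 8C = 8; 4A + B + 16C = -43.
Subtracting the first from the second: A - 12C = 21.
Subtracting the second from the third: A + 24C = -51.
Solving: C = -2, A = -3, then B = 1.
Hence t_{19} = -3·19 + 1 + (-2)·(-524288) = 1048520.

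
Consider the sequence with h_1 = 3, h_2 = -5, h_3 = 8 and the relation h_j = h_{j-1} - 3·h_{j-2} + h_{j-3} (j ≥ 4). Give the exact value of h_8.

Step forward from the initial values:
h_4 = 26, h_5 = -3, h_6 = -73, h_7 = -38, h_8 = 178.

178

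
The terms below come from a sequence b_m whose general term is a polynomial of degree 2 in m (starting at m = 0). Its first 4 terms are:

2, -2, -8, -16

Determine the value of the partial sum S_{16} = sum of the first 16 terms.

-1568

1st diffs: -4, -6, -8.
2nd diffs: -2, -2 (constant).
Newton forward-difference form: b_m = 2 + (-4)·C(m,1) + (-2)·C(m,2).
Continuing: …, -26, -38, -52, -68, …, b_{15} = -268.
Summing m = 0..15 (16 terms) gives -1568.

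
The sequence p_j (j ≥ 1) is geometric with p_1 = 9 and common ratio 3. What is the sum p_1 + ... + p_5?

1089

p_j = 9·3^(j-1).
S = 9·(3^5 - 1)/(3 - 1) = 9·(243 - 1)/(2) = 1089.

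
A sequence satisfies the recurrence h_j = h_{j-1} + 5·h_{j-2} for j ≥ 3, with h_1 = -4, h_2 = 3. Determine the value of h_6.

Compute successive terms:
h_3 = -17;  h_4 = -2;  h_5 = -87;  h_6 = -97.

-97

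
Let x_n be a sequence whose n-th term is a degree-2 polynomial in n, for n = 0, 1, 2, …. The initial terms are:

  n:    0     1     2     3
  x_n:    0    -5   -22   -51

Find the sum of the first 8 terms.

1st diffs: -5, -17, -29.
2nd diffs: -12, -12 (constant).
Newton forward-difference form: x_n = (-5)·C(n,1) + (-12)·C(n,2).
Continuing: -92, -145, -210, -287.
Summing n = 0..7 (8 terms) gives -812.

-812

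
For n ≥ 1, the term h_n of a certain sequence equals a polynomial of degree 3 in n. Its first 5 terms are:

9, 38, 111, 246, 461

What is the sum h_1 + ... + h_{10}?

10455

1st diffs: 29, 73, 135, 215.
2nd diffs: 44, 62, 80.
3rd diffs: 18, 18 (constant).
So h_n = 3n^3 + 4n^2 - 4n + 6.
Continuing: …, 774, 1203, 1766, 2481, …, h_{10} = 3366.
Summing n = 1..10 (10 terms) gives 10455.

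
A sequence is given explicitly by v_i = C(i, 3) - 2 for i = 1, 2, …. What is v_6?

18

C(6, 3) = 20, so v_6 = 18.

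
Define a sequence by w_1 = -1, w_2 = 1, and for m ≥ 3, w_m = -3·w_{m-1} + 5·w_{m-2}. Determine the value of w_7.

Applying the relation repeatedly:
w_3 = -8;  w_4 = 29;  w_5 = -127;  w_6 = 526;  w_7 = -2213.

-2213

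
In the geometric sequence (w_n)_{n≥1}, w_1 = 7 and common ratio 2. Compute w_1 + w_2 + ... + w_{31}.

15032385529

w_n = 7·2^(n-1).
S = 7·(2^31 - 1)/(2 - 1) = 7·(2147483648 - 1)/(1) = 15032385529.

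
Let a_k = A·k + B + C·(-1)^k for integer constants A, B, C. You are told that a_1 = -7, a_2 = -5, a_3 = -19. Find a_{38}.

-221

Plug in k = 1, 2, 3: A + B - C = -7; 2A + B + C = -5; 3A + B - C = -19.
Subtracting the first from the second: A + 2C = 2.
Subtracting the second from the third: A - 2C = -14.
Solving: C = 4, A = -6, then B = 3.
Therefore a_{38} = -228 + 3 + 4·1 = -221.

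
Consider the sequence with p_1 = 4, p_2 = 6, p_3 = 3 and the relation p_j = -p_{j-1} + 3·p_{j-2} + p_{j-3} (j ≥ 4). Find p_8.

Iterate the recurrence:
p_4 = 19;  p_5 = -4;  p_6 = 64;  p_7 = -57;  p_8 = 245.

245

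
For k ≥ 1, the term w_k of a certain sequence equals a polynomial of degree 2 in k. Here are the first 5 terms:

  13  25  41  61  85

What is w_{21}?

1013

1st diffs: 12, 16, 20, 24.
2nd diffs: 4, 4, 4 (constant).
Newton forward-difference form: w_k = 13 + 12·C(k-1,1) + 4·C(k-1,2).
At k = 21: k-1 = 20, so w_{21} = 13 + 240 + 760 = 1013.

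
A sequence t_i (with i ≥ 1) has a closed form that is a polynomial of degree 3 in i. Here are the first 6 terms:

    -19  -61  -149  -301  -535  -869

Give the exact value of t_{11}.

1st diffs: -42, -88, -152, -234, -334.
2nd diffs: -46, -64, -82, -100.
3rd diffs: -18, -18, -18 (constant).
Newton forward-difference form: t_i = -19 + (-42)·C(i-1,1) + (-46)·C(i-1,2) + (-18)·C(i-1,3).
At i = 11: i-1 = 10, so t_{11} = -19 - 420 - 2070 - 2160 = -4669.

-4669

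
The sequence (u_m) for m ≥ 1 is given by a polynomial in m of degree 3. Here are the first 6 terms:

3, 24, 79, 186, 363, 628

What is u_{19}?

20271

1st diffs: 21, 55, 107, 177, 265.
2nd diffs: 34, 52, 70, 88.
3rd diffs: 18, 18, 18 (constant).
Newton forward-difference form: u_m = 3 + 21·C(m-1,1) + 34·C(m-1,2) + 18·C(m-1,3).
At m = 19: m-1 = 18, so u_{19} = 3 + 378 + 5202 + 14688 = 20271.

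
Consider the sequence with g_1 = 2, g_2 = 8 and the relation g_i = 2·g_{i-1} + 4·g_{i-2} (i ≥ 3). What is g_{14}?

9994240

g_3 = 24  g_4 = 80  g_5 = 256  …  g_{11} = 294912  g_{12} = 954368  g_{13} = 3088384  g_{14} = 9994240.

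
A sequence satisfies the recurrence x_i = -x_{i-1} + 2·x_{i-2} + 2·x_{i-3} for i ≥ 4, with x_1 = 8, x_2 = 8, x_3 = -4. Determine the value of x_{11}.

Applying the relation repeatedly:
x_4 = 36;  x_5 = -28;  x_6 = 92;  x_7 = -76;  x_8 = 204;  x_9 = -172;  x_{10} = 428;  x_{11} = -364.

-364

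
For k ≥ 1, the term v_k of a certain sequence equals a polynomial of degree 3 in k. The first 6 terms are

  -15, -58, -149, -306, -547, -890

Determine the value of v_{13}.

1st diffs: -43, -91, -157, -241, -343.
2nd diffs: -48, -66, -84, -102.
3rd diffs: -18, -18, -18 (constant).
Newton forward-difference form: v_k = -15 + (-43)·C(k-1,1) + (-48)·C(k-1,2) + (-18)·C(k-1,3).
At k = 13: k-1 = 12, so v_{13} = -15 - 516 - 3168 - 3960 = -7659.

-7659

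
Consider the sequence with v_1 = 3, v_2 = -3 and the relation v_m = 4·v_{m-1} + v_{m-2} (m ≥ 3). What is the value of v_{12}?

Step forward from the initial values:
v_3 = -9  v_4 = -39  v_5 = -165  v_6 = -699  v_7 = -2961  v_8 = -12543  v_9 = -53133  v_{10} = -225075  v_{11} = -953433  v_{12} = -4038807.

-4038807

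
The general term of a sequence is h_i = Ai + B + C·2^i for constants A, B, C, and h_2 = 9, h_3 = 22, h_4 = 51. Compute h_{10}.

4065

Plug in i = 2, 3, 4: 2A + B + 4C = 9; 3A + B + 8C = 22; 4A + B + 16C = 51.
Subtracting the first from the second: A + 4C = 13.
Subtracting the second from the third: A + 8C = 29.
Solving: C = 4, A = -3, then B = -1.
Hence h_{10} = -3·10 + (-1) + 4·1024 = 4065.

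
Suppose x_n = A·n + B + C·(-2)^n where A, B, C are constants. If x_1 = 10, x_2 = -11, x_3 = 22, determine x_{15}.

Plug in n = 1, 2, 3: A + B - 2C = 10; 2A + B + 4C = -11; 3A + B - 8C = 22.
Subtracting the first from the second: A + 6C = -21.
Subtracting the second from the third: A - 12C = 33.
Solving: C = -3, A = -3, then B = 7.
Therefore x_{15} = -45 + 7 + (-3)·(-32768) = 98266.

98266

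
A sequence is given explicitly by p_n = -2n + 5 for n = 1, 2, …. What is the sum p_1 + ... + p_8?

-32

Over n = 1..8: Σn = 36.
Total = (-2)·36 + (5)·8 = -32.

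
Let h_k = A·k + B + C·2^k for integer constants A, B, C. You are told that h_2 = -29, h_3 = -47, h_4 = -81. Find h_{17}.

-524331

Write the equations: 2A + B + 4C = -29; 3A + B + 8C = -47; 4A + B + 16C = -81.
Subtracting the first from the second: A + 4C = -18.
Subtracting the second from the third: A + 8C = -34.
Solving: C = -4, A = -2, then B = -9.
Hence h_{17} = -2·17 + (-9) + (-4)·131072 = -524331.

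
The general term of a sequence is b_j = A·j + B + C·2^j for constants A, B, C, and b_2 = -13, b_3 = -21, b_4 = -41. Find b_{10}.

-3041

The three given values yield: 2A + B + 4C = -13; 3A + B + 8C = -21; 4A + B + 16C = -41.
Subtracting the first from the second: A + 4C = -8.
Subtracting the second from the third: A + 8C = -20.
Solving: C = -3, A = 4, then B = -9.
Hence b_{10} = 4·10 + (-9) + (-3)·1024 = -3041.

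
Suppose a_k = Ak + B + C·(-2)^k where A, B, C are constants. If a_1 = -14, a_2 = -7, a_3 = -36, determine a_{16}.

130987

Plug in k = 1, 2, 3: A + B - 2C = -14; 2A + B + 4C = -7; 3A + B - 8C = -36.
Subtracting the first from the second: A + 6C = 7.
Subtracting the second from the third: A - 12C = -29.
Solving: C = 2, A = -5, then B = -5.
Hence a_{16} = -5·16 + (-5) + 2·65536 = 130987.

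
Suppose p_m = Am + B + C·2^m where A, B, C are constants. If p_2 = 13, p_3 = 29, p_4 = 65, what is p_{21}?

10485677

Plug in m = 2, 3, 4: 2A + B + 4C = 13; 3A + B + 8C = 29; 4A + B + 16C = 65.
Subtracting the first from the second: A + 4C = 16.
Subtracting the second from the third: A + 8C = 36.
Solving: C = 5, A = -4, then B = 1.
Therefore p_{21} = -84 + 1 + 5·2097152 = 10485677.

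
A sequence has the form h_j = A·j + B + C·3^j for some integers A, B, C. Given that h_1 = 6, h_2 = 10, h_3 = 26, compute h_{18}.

387420458

Plug in j = 1, 2, 3: A + B + 3C = 6; 2A + B + 9C = 10; 3A + B + 27C = 26.
Subtracting the first from the second: A + 6C = 4.
Subtracting the second from the third: A + 18C = 16.
Solving: C = 1, A = -2, then B = 5.
Hence h_{18} = -2·18 + 5 + 1·387420489 = 387420458.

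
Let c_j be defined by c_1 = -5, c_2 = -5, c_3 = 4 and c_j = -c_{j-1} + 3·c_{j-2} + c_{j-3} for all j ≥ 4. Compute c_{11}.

4056

Applying the relation repeatedly:
c_4 = -24;  c_5 = 31;  c_6 = -99;  c_7 = 168;  c_8 = -434;  c_9 = 839;  c_{10} = -1973;  c_{11} = 4056.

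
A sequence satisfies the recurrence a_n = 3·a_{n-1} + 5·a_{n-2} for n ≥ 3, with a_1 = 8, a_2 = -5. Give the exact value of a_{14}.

Compute successive terms:
a_3 = 25  a_4 = 50  a_5 = 275  …  a_{11} = 1414975  a_{12} = 5932175  a_{13} = 24871400  a_{14} = 104275075.

104275075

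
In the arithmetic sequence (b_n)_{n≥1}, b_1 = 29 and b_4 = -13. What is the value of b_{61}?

-811

Common difference d = (-13 - 29) / (4 - 1) = -14.
b_n = 29 + (n - 1)·(-14).
b_{61} = 29 + 60·(-14) = -811.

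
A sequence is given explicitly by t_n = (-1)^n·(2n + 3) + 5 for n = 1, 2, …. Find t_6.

20

(-1)^6 = 1; 2n + 3 at n=6 is 15; so t_6 = 20.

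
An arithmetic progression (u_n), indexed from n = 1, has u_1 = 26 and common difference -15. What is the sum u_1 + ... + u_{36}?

u_n = 26 + (n - 1)·(-15).
u_{36} = -499; S = 36·(26 + (-499))/2 = -8514.

-8514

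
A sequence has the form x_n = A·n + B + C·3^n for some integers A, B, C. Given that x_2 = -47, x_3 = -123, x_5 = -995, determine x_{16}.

-172186951

At n = 2, 3, 5: 2A + B + 9C = -47; 3A + B + 27C = -123; 5A + B + 243C = -995.
Subtracting the first from the second: A + 18C = -76.
Subtracting the second from the third: 2A + 216C = -872.
Solving: C = -4, A = -4, then B = -3.
Therefore x_{16} = -64 + (-3) + (-4)·43046721 = -172186951.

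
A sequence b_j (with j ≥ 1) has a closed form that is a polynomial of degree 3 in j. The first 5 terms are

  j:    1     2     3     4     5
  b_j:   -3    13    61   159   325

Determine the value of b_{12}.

4903

1st diffs: 16, 48, 98, 166.
2nd diffs: 32, 50, 68.
3rd diffs: 18, 18 (constant).
Newton forward-difference form: b_j = -3 + 16·C(j-1,1) + 32·C(j-1,2) + 18·C(j-1,3).
At j = 12: j-1 = 11, so b_{12} = -3 + 176 + 1760 + 2970 = 4903.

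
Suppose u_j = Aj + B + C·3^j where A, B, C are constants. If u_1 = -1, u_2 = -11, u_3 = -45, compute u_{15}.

Write the equations: A + B + 3C = -1; 2A + B + 9C = -11; 3A + B + 27C = -45.
Subtracting the first from the second: A + 6C = -10.
Subtracting the second from the third: A + 18C = -34.
Solving: C = -2, A = 2, then B = 3.
Therefore u_{15} = 30 + 3 + (-2)·14348907 = -28697781.

-28697781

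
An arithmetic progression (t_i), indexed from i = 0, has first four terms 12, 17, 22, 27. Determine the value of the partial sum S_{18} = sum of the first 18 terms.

Common difference d = 5.
t_i = 12 + (i - 0)·5.
t_{17} = 97; S = 18·(12 + 97)/2 = 981.

981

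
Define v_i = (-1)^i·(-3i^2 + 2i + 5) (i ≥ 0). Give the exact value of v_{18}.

-931

(-1)^18 = 1; -3i^2 + 2i + 5 at i=18 is -931; so v_{18} = -931.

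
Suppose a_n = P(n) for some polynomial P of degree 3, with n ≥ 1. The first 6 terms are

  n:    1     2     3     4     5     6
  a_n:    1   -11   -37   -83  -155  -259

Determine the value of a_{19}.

-7253

1st diffs: -12, -26, -46, -72, -104.
2nd diffs: -14, -20, -26, -32.
3rd diffs: -6, -6, -6 (constant).
Newton forward-difference form: a_n = 1 + (-12)·C(n-1,1) + (-14)·C(n-1,2) + (-6)·C(n-1,3).
At n = 19: n-1 = 18, so a_{19} = 1 - 216 - 2142 - 4896 = -7253.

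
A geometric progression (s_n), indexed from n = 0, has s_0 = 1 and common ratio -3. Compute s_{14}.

s_n = 1·(-3)^(n-0).
s_{14} = 1·(-3)^14 = 4782969.

4782969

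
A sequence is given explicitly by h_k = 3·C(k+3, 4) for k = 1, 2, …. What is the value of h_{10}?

2145

C(13, 4) = 715, so h_{10} = 2145.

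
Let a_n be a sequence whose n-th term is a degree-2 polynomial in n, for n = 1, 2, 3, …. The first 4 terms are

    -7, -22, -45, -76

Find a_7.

-217

1st diffs: -15, -23, -31.
2nd diffs: -8, -8 (constant).
Newton forward-difference form: a_n = -7 + (-15)·C(n-1,1) + (-8)·C(n-1,2).
At n = 7: n-1 = 6, so a_7 = -7 - 90 - 120 = -217.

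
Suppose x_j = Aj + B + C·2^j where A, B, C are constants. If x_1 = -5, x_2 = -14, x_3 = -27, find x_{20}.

-2097248

Write the equations: A + B + 2C = -5; 2A + B + 4C = -14; 3A + B + 8C = -27.
Subtracting the first from the second: A + 2C = -9.
Subtracting the second from the third: A + 4C = -13.
Solving: C = -2, A = -5, then B = 4.
Therefore x_{20} = -100 + 4 + (-2)·1048576 = -2097248.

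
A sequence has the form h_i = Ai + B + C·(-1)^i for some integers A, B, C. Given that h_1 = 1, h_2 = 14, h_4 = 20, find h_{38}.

122

The three given values yield: A + B - C = 1; 2A + B + C = 14; 4A + B + C = 20.
Subtracting the first from the second: A + 2C = 13.
Subtracting the second from the third: 2A = 6.
Solving: C = 5, A = 3, then B = 3.
Therefore h_{38} = 114 + 3 + 5·1 = 122.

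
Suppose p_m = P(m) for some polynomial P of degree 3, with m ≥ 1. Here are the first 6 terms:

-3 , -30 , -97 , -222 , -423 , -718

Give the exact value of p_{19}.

-21297

1st diffs: -27, -67, -125, -201, -295.
2nd diffs: -40, -58, -76, -94.
3rd diffs: -18, -18, -18 (constant).
So p_m = -3m^3 - 2m^2 + 2.
Evaluating at m = 19 gives p_{19} = -21297.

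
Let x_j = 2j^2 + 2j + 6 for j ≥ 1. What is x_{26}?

x_{26} = 2·26^2 + 2·26 + 6 = 1410.

1410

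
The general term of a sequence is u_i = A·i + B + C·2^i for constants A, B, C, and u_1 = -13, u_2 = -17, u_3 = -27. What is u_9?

-1527

Write the equations: A + B + 2C = -13; 2A + B + 4C = -17; 3A + B + 8C = -27.
Subtracting the first from the second: A + 2C = -4.
Subtracting the second from the third: A + 4C = -10.
Solving: C = -3, A = 2, then B = -9.
Hence u_9 = 2·9 + (-9) + (-3)·512 = -1527.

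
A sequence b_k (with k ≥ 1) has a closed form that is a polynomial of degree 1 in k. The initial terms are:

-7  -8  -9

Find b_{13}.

1st diffs: -1, -1 (constant).
So b_k = -k - 6.
Evaluating at k = 13 gives b_{13} = -19.

-19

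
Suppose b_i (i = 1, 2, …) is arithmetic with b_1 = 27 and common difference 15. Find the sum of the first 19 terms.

b_i = 27 + (i - 1)·15.
b_{19} = 297; S = 19·(27 + 297)/2 = 3078.

3078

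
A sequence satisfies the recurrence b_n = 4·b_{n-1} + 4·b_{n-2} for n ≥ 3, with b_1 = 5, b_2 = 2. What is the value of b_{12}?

Step forward from the initial values:
b_3 = 28;  b_4 = 120;  b_5 = 592;  b_6 = 2848;  b_7 = 13760;  b_8 = 66432;  b_9 = 320768;  b_{10} = 1548800;  b_{11} = 7478272;  b_{12} = 36108288.

36108288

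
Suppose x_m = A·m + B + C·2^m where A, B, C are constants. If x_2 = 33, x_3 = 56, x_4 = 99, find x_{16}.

Plug in m = 2, 3, 4: 2A + B + 4C = 33; 3A + B + 8C = 56; 4A + B + 16C = 99.
Subtracting the first from the second: A + 4C = 23.
Subtracting the second from the third: A + 8C = 43.
Solving: C = 5, A = 3, then B = 7.
Therefore x_{16} = 48 + 7 + 5·65536 = 327735.

327735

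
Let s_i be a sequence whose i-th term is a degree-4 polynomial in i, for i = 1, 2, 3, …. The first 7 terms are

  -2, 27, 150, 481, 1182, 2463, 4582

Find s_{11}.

1st diffs: 29, 123, 331, 701, 1281, 2119.
2nd diffs: 94, 208, 370, 580, 838.
3rd diffs: 114, 162, 210, 258.
4th diffs: 48, 48, 48 (constant).
Newton forward-difference form: s_i = -2 + 29·C(i-1,1) + 94·C(i-1,2) + 114·C(i-1,3) + 48·C(i-1,4).
At i = 11: i-1 = 10, so s_{11} = -2 + 290 + 4230 + 13680 + 10080 = 28278.

28278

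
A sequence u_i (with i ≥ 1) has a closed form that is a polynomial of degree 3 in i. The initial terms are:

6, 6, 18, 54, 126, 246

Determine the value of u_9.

1st diffs: 0, 12, 36, 72, 120.
2nd diffs: 12, 24, 36, 48.
3rd diffs: 12, 12, 12 (constant).
Newton forward-difference form: u_i = 6 + 12·C(i-1,2) + 12·C(i-1,3).
At i = 9: i-1 = 8, so u_9 = 6 + 336 + 672 = 1014.

1014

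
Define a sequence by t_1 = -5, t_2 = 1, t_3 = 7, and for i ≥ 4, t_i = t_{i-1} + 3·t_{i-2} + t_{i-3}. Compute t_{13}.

Step forward from the initial values:
t_4 = 5;  t_5 = 27;  t_6 = 49;  t_7 = 135;  t_8 = 309;  t_9 = 763;  t_{10} = 1825;  t_{11} = 4423;  t_{12} = 10661;  t_{13} = 25755.

25755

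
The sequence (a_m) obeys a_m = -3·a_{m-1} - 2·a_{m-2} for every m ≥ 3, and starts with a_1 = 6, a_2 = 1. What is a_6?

Compute successive terms:
a_3 = -15; a_4 = 43; a_5 = -99; a_6 = 211.
(Characteristic roots are -1 and -2.)

211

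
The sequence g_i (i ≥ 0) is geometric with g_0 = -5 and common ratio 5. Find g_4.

g_i = (-5)·5^(i-0).
g_4 = (-5)·5^4 = -3125.

-3125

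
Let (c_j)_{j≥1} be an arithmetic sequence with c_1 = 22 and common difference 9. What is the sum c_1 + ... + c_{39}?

7527

c_j = 22 + (j - 1)·9.
c_{39} = 364; S = 39·(22 + 364)/2 = 7527.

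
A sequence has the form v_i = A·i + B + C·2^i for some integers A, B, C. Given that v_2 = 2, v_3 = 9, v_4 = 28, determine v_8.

728

At i = 2, 3, 4: 2A + B + 4C = 2; 3A + B + 8C = 9; 4A + B + 16C = 28.
Subtracting the first from the second: A + 4C = 7.
Subtracting the second from the third: A + 8C = 19.
Solving: C = 3, A = -5, then B = 0.
So v_i = -5·i + 0 + 3·2^i; at i=8 this is 728.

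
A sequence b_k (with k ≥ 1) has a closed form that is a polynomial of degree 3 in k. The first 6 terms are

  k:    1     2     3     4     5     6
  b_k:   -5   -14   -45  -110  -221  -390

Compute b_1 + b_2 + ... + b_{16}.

-35320

1st diffs: -9, -31, -65, -111, -169.
2nd diffs: -22, -34, -46, -58.
3rd diffs: -12, -12, -12 (constant).
Newton forward-difference form: b_k = -5 + (-9)·C(k-1,1) + (-22)·C(k-1,2) + (-12)·C(k-1,3).
Continuing: …, -629, -950, -1365, -1886, …, b_{16} = -7910.
Summing k = 1..16 (16 terms) gives -35320.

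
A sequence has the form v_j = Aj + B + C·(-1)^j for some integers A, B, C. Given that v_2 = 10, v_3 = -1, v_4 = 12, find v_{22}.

At j = 2, 3, 4: 2A + B + C = 10; 3A + B - C = -1; 4A + B + C = 12.
Subtracting the first from the second: A - 2C = -11.
Subtracting the second from the third: A + 2C = 13.
Solving: C = 6, A = 1, then B = 2.
Therefore v_{22} = 22 + 2 + 6·1 = 30.

30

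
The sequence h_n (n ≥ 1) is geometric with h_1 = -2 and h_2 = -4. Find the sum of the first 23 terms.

Common ratio r = 2.
h_n = (-2)·2^(n-1).
S = (-2)·(2^23 - 1)/(2 - 1) = (-2)·(8388608 - 1)/(1) = -16777214.

-16777214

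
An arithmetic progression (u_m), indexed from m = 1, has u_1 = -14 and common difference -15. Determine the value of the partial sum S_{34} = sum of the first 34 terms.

u_m = -14 + (m - 1)·(-15).
u_{34} = -509; S = 34·(-14 + (-509))/2 = -8891.

-8891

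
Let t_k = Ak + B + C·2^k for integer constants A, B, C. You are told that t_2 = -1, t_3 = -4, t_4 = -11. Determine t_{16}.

-65519

Write the equations: 2A + B + 4C = -1; 3A + B + 8C = -4; 4A + B + 16C = -11.
Subtracting the first from the second: A + 4C = -3.
Subtracting the second from the third: A + 8C = -7.
Solving: C = -1, A = 1, then B = 1.
Therefore t_{16} = 16 + 1 + (-1)·65536 = -65519.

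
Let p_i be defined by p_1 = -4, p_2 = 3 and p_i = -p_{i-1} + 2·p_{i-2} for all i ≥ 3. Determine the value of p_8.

297

Step forward from the initial values:
p_3 = -11, p_4 = 17, p_5 = -39, p_6 = 73, p_7 = -151, p_8 = 297.
(Characteristic roots are 1 and -2.)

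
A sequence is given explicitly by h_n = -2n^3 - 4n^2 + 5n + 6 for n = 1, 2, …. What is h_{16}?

-9130

h_{16} = -2·16^3 - 4·16^2 + 5·16 + 6 = -9130.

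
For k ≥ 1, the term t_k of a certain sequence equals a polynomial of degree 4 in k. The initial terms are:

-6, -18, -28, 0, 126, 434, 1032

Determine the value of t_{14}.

1st diffs: -12, -10, 28, 126, 308, 598.
2nd diffs: 2, 38, 98, 182, 290.
3rd diffs: 36, 60, 84, 108.
4th diffs: 24, 24, 24 (constant).
Newton forward-difference form: t_k = -6 + (-12)·C(k-1,1) + 2·C(k-1,2) + 36·C(k-1,3) + 24·C(k-1,4).
At k = 14: k-1 = 13, so t_{14} = -6 - 156 + 156 + 10296 + 17160 = 27450.

27450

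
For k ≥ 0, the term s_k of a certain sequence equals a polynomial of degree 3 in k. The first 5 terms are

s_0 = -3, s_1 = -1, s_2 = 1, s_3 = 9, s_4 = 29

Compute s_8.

1st diffs: 2, 2, 8, 20.
2nd diffs: 0, 6, 12.
3rd diffs: 6, 6 (constant).
Newton forward-difference form: s_k = -3 + 2·C(k,1) + 6·C(k,3).
At k = 8: k = 8, so s_8 = -3 + 16 + 336 = 349.

349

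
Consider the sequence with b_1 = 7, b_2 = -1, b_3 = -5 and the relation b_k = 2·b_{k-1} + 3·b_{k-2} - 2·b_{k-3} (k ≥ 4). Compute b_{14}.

-786989

b_4 = -27  b_5 = -67  b_6 = -205  …  b_{11} = -35309  b_{12} = -99435  b_{13} = -279651  b_{14} = -786989.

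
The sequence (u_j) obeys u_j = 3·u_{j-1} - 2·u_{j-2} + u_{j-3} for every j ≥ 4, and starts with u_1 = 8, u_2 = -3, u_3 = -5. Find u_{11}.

505

u_4 = -1; u_5 = 4; u_6 = 9; u_7 = 18; u_8 = 40; u_9 = 93; u_{10} = 217; u_{11} = 505.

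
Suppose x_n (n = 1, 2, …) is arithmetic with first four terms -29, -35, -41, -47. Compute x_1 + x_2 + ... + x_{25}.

-2525

Common difference d = -6.
x_n = -29 + (n - 1)·(-6).
x_{25} = -173; S = 25·(-29 + (-173))/2 = -2525.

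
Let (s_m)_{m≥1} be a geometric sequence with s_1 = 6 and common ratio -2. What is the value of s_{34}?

-51539607552

s_m = 6·(-2)^(m-1).
s_{34} = 6·(-2)^33 = -51539607552.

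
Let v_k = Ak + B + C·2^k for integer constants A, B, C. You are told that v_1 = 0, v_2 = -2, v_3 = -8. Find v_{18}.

Plug in k = 1, 2, 3: A + B + 2C = 0; 2A + B + 4C = -2; 3A + B + 8C = -8.
Subtracting the first from the second: A + 2C = -2.
Subtracting the second from the third: A + 4C = -6.
Solving: C = -2, A = 2, then B = 2.
So v_k = 2·k + 2 + (-2)·2^k; at k=18 this is -524250.

-524250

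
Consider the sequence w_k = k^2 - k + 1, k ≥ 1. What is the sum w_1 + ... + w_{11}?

Over k = 1..11: Σk = 66, Σk² = 506.
Total = (1)·506 + (-1)·66 + (1)·11 = 451.

451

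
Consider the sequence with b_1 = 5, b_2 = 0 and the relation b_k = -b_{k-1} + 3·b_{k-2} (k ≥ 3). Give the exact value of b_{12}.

Compute successive terms:
b_3 = 15; b_4 = -15; b_5 = 60; b_6 = -105; b_7 = 285; b_8 = -600; b_9 = 1455; b_{10} = -3255; b_{11} = 7620; b_{12} = -17385.

-17385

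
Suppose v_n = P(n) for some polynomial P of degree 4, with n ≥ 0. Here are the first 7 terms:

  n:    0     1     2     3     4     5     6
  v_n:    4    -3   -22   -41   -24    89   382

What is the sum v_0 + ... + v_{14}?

1st diffs: -7, -19, -19, 17, 113, 293.
2nd diffs: -12, 0, 36, 96, 180.
3rd diffs: 12, 36, 60, 84.
4th diffs: 24, 24, 24 (constant).
Newton forward-difference form: v_n = 4 + (-7)·C(n,1) + (-12)·C(n,2) + 12·C(n,3) + 24·C(n,4).
Continuing: …, 963, 1964, 3541, 5874, …, v_{14} = 27206.
Summing n = 0..14 (15 terms) gives 82317.

82317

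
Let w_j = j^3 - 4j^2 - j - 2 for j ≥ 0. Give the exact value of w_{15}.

w_{15} = 1·15^3 - 4·15^2 - 1·15 - 2 = 2458.

2458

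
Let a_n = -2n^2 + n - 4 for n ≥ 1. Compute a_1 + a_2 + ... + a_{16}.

-2920

Over n = 1..16: Σn = 136, Σn² = 1496.
Total = (-2)·1496 + (1)·136 + (-4)·16 = -2920.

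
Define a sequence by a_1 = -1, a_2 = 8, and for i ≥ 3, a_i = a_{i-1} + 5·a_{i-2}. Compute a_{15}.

2353083

Step forward from the initial values:
a_3 = 3  a_4 = 43  a_5 = 58  …  a_{12} = 110013  a_{13} = 300503  a_{14} = 850568  a_{15} = 2353083.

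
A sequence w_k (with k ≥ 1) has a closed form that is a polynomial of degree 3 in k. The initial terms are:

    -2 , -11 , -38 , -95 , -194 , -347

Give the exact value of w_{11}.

-2342

1st diffs: -9, -27, -57, -99, -153.
2nd diffs: -18, -30, -42, -54.
3rd diffs: -12, -12, -12 (constant).
Newton forward-difference form: w_k = -2 + (-9)·C(k-1,1) + (-18)·C(k-1,2) + (-12)·C(k-1,3).
At k = 11: k-1 = 10, so w_{11} = -2 - 90 - 810 - 1440 = -2342.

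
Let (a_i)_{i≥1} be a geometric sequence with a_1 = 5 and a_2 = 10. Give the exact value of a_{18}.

655360

Common ratio r = 2.
a_i = 5·2^(i-1).
a_{18} = 5·2^17 = 655360.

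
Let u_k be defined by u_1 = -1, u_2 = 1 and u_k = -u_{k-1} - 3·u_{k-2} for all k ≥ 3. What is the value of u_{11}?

Applying the relation repeatedly:
u_3 = 2; u_4 = -5; u_5 = -1; u_6 = 16; u_7 = -13; u_8 = -35; u_9 = 74; u_{10} = 31; u_{11} = -253.

-253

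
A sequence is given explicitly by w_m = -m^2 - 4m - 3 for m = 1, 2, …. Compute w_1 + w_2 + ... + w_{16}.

-2088

Over m = 1..16: Σm = 136, Σm² = 1496.
Total = (-1)·1496 + (-4)·136 + (-3)·16 = -2088.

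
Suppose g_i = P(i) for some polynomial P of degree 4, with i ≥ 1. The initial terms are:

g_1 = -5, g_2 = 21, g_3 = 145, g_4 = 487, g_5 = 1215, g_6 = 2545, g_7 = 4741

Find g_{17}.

166731

1st diffs: 26, 124, 342, 728, 1330, 2196.
2nd diffs: 98, 218, 386, 602, 866.
3rd diffs: 120, 168, 216, 264.
4th diffs: 48, 48, 48 (constant).
So g_i = 2i^4 - i^2 - i - 5.
Evaluating at i = 17 gives g_{17} = 166731.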